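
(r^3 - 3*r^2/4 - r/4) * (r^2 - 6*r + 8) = r^5 - 27*r^4/4 + 49*r^3/4 - 9*r^2/2 - 2*r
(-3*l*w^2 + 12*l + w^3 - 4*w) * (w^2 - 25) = -3*l*w^4 + 87*l*w^2 - 300*l + w^5 - 29*w^3 + 100*w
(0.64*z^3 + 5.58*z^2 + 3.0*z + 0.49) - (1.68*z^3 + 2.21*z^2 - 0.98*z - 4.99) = -1.04*z^3 + 3.37*z^2 + 3.98*z + 5.48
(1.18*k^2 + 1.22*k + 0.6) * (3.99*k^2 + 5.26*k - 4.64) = 4.7082*k^4 + 11.0746*k^3 + 3.336*k^2 - 2.5048*k - 2.784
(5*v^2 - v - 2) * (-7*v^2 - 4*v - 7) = -35*v^4 - 13*v^3 - 17*v^2 + 15*v + 14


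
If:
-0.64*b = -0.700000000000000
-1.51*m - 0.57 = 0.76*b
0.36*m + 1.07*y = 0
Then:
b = 1.09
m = -0.93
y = 0.31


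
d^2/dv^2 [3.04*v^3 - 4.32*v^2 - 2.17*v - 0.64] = 18.24*v - 8.64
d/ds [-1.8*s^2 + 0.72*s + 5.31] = 0.72 - 3.6*s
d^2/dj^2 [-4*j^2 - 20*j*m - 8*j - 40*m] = -8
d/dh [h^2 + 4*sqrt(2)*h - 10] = 2*h + 4*sqrt(2)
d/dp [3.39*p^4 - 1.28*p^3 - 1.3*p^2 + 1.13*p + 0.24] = 13.56*p^3 - 3.84*p^2 - 2.6*p + 1.13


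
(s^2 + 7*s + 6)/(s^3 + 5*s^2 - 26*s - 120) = (s + 1)/(s^2 - s - 20)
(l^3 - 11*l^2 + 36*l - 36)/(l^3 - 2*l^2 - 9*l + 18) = (l - 6)/(l + 3)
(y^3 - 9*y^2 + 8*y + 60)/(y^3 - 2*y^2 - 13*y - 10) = (y - 6)/(y + 1)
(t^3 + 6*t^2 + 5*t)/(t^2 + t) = t + 5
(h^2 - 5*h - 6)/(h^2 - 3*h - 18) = (h + 1)/(h + 3)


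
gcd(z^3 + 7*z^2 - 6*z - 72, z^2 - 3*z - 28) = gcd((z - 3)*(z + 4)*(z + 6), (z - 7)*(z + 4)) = z + 4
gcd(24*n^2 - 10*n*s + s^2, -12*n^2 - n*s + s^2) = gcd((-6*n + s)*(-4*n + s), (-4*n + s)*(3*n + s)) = -4*n + s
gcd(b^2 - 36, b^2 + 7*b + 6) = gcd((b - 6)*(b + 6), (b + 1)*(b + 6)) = b + 6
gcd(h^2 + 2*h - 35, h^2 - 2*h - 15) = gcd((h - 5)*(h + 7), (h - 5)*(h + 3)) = h - 5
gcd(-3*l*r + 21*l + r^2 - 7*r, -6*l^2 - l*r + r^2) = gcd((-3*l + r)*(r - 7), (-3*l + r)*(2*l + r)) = -3*l + r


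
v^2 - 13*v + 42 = (v - 7)*(v - 6)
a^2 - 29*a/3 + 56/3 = (a - 7)*(a - 8/3)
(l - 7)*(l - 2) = l^2 - 9*l + 14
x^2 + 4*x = x*(x + 4)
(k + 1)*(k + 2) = k^2 + 3*k + 2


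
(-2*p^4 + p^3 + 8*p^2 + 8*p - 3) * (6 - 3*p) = 6*p^5 - 15*p^4 - 18*p^3 + 24*p^2 + 57*p - 18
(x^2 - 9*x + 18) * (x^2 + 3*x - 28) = x^4 - 6*x^3 - 37*x^2 + 306*x - 504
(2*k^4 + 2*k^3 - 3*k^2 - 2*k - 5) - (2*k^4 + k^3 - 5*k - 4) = k^3 - 3*k^2 + 3*k - 1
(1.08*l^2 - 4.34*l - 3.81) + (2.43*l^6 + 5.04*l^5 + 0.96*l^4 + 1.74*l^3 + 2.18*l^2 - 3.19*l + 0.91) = 2.43*l^6 + 5.04*l^5 + 0.96*l^4 + 1.74*l^3 + 3.26*l^2 - 7.53*l - 2.9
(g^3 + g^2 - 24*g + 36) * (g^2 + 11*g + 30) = g^5 + 12*g^4 + 17*g^3 - 198*g^2 - 324*g + 1080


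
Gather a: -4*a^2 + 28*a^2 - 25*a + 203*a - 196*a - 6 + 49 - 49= 24*a^2 - 18*a - 6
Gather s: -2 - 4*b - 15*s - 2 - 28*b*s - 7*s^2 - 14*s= -4*b - 7*s^2 + s*(-28*b - 29) - 4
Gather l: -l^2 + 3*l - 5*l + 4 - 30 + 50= -l^2 - 2*l + 24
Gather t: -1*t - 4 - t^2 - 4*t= -t^2 - 5*t - 4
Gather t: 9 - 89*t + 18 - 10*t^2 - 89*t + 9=-10*t^2 - 178*t + 36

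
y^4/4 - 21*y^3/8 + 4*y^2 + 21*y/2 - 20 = (y/4 + 1/2)*(y - 8)*(y - 5/2)*(y - 2)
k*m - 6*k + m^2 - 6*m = (k + m)*(m - 6)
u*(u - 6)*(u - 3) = u^3 - 9*u^2 + 18*u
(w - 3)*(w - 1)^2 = w^3 - 5*w^2 + 7*w - 3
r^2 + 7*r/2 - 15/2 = (r - 3/2)*(r + 5)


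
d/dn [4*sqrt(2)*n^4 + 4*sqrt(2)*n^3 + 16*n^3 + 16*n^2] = 4*n*(4*sqrt(2)*n^2 + 3*sqrt(2)*n + 12*n + 8)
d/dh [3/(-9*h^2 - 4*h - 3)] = 6*(9*h + 2)/(9*h^2 + 4*h + 3)^2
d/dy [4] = 0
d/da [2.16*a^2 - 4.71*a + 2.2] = 4.32*a - 4.71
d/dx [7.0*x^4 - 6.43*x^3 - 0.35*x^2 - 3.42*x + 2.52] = 28.0*x^3 - 19.29*x^2 - 0.7*x - 3.42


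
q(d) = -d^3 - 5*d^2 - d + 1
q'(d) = -3*d^2 - 10*d - 1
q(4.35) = -180.28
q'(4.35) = -101.27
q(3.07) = -78.13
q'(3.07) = -59.97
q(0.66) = -2.13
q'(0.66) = -8.91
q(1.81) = -23.12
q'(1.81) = -28.93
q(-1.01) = -2.06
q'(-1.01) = 6.04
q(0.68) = -2.31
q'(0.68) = -9.19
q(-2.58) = -12.53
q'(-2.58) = 4.83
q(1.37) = -12.33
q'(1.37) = -20.33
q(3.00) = -74.00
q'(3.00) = -58.00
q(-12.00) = 1021.00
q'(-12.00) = -313.00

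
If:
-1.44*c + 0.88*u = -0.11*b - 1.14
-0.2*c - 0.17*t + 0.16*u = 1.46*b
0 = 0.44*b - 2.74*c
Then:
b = 7.25827814569536*u + 9.40276941601445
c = 1.16556291390728*u + 1.50993377483444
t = -62.7658745617452*u - 82.5295888373411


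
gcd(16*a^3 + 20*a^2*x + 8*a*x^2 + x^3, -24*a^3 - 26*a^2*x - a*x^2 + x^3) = 4*a + x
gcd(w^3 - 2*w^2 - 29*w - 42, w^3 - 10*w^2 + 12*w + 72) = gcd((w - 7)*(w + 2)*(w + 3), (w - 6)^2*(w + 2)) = w + 2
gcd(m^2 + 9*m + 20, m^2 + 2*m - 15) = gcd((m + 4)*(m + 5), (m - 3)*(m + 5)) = m + 5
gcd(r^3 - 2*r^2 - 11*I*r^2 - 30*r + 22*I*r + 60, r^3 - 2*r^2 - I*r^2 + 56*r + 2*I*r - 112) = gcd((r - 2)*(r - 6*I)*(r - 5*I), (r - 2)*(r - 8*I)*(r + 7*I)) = r - 2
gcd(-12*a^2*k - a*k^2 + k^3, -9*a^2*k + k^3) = 3*a*k + k^2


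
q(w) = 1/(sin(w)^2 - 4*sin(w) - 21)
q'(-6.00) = 0.01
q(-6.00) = -0.05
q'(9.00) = -0.00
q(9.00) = -0.04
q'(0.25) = 0.01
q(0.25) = -0.05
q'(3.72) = -0.01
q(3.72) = -0.05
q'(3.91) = -0.01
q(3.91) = -0.06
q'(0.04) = 0.01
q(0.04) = -0.05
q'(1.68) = -0.00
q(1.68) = -0.04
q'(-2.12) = -0.01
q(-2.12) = -0.06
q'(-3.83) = -0.00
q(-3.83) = -0.04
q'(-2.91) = -0.01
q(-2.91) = -0.05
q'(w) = (-2*sin(w)*cos(w) + 4*cos(w))/(sin(w)^2 - 4*sin(w) - 21)^2 = 2*(2 - sin(w))*cos(w)/((sin(w) - 7)^2*(sin(w) + 3)^2)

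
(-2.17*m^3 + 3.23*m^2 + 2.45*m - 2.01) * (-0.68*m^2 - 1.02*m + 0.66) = 1.4756*m^5 + 0.0169999999999999*m^4 - 6.3928*m^3 + 0.9996*m^2 + 3.6672*m - 1.3266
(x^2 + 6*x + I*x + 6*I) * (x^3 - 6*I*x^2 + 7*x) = x^5 + 6*x^4 - 5*I*x^4 + 13*x^3 - 30*I*x^3 + 78*x^2 + 7*I*x^2 + 42*I*x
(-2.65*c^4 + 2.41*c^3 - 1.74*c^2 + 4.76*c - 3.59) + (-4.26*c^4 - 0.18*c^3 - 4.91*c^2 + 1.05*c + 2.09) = -6.91*c^4 + 2.23*c^3 - 6.65*c^2 + 5.81*c - 1.5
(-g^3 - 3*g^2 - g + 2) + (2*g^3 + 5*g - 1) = g^3 - 3*g^2 + 4*g + 1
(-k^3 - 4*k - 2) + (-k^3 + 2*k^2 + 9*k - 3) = -2*k^3 + 2*k^2 + 5*k - 5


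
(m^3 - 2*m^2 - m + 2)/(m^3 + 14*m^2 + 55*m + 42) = (m^2 - 3*m + 2)/(m^2 + 13*m + 42)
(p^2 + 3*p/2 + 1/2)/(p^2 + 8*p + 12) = (2*p^2 + 3*p + 1)/(2*(p^2 + 8*p + 12))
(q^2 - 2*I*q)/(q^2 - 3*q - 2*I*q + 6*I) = q/(q - 3)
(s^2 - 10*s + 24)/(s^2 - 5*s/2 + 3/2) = 2*(s^2 - 10*s + 24)/(2*s^2 - 5*s + 3)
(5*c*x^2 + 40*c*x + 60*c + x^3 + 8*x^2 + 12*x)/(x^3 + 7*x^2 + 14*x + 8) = (5*c*x + 30*c + x^2 + 6*x)/(x^2 + 5*x + 4)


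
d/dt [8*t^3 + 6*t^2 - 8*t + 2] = 24*t^2 + 12*t - 8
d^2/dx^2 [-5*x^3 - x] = -30*x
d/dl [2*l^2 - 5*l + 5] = 4*l - 5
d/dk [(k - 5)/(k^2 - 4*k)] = (-k^2 + 10*k - 20)/(k^2*(k^2 - 8*k + 16))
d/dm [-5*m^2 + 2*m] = 2 - 10*m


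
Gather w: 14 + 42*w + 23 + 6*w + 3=48*w + 40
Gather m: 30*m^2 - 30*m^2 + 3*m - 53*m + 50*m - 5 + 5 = 0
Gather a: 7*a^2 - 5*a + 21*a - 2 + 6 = 7*a^2 + 16*a + 4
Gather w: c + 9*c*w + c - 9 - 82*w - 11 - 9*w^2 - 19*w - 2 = 2*c - 9*w^2 + w*(9*c - 101) - 22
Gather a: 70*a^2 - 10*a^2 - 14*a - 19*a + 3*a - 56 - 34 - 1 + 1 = 60*a^2 - 30*a - 90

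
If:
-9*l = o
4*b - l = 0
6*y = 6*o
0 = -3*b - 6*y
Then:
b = 0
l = 0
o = 0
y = 0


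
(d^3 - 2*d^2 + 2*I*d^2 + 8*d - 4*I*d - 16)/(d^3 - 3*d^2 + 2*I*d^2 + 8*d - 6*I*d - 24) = (d - 2)/(d - 3)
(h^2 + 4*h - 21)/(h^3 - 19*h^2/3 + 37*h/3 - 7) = 3*(h + 7)/(3*h^2 - 10*h + 7)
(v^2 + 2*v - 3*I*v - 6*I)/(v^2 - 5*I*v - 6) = (v + 2)/(v - 2*I)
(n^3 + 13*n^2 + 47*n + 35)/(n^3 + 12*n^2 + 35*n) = (n + 1)/n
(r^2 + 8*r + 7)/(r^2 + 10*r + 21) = (r + 1)/(r + 3)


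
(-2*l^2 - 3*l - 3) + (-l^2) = -3*l^2 - 3*l - 3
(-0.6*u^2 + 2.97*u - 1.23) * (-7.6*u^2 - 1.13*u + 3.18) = 4.56*u^4 - 21.894*u^3 + 4.0839*u^2 + 10.8345*u - 3.9114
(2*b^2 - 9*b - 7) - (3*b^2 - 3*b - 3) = -b^2 - 6*b - 4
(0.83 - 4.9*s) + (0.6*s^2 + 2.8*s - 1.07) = 0.6*s^2 - 2.1*s - 0.24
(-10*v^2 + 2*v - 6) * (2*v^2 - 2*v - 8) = -20*v^4 + 24*v^3 + 64*v^2 - 4*v + 48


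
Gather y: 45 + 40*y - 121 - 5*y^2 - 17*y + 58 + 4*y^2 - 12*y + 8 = -y^2 + 11*y - 10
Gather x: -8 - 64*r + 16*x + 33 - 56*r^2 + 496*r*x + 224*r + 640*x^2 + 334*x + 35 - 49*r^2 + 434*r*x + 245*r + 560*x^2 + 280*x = -105*r^2 + 405*r + 1200*x^2 + x*(930*r + 630) + 60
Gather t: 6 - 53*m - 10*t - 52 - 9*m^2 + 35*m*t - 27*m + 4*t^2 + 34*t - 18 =-9*m^2 - 80*m + 4*t^2 + t*(35*m + 24) - 64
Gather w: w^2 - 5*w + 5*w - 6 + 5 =w^2 - 1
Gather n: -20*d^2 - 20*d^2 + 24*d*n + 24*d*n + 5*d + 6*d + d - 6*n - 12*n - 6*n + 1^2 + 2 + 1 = -40*d^2 + 12*d + n*(48*d - 24) + 4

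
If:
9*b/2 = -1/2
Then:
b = -1/9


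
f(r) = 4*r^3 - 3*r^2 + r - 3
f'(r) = 12*r^2 - 6*r + 1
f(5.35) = 529.00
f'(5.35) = 312.37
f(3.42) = 125.34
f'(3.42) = 120.84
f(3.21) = 101.60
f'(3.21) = 105.39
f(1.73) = 10.46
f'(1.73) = 26.53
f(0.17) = -2.90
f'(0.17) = 0.33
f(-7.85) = -2130.66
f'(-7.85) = 787.57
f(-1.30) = -18.16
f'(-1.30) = 29.08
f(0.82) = -1.99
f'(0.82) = 4.15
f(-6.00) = -981.00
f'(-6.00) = 469.00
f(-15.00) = -14193.00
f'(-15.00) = 2791.00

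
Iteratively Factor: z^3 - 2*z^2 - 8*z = (z)*(z^2 - 2*z - 8) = z*(z + 2)*(z - 4)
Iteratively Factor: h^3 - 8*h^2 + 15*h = (h - 3)*(h^2 - 5*h) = h*(h - 3)*(h - 5)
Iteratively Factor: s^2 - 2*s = (s - 2)*(s)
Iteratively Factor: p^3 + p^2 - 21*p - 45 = (p + 3)*(p^2 - 2*p - 15) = (p - 5)*(p + 3)*(p + 3)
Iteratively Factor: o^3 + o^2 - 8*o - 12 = (o + 2)*(o^2 - o - 6) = (o - 3)*(o + 2)*(o + 2)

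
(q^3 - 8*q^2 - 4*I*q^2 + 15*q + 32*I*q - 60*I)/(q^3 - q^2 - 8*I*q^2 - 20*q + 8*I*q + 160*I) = (q^2 + q*(-3 - 4*I) + 12*I)/(q^2 + q*(4 - 8*I) - 32*I)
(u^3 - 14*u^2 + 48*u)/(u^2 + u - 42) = u*(u - 8)/(u + 7)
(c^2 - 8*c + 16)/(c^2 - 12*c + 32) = (c - 4)/(c - 8)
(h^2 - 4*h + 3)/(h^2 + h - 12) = (h - 1)/(h + 4)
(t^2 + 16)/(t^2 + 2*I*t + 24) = (t + 4*I)/(t + 6*I)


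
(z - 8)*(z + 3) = z^2 - 5*z - 24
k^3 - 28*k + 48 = (k - 4)*(k - 2)*(k + 6)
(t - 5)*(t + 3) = t^2 - 2*t - 15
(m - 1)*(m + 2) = m^2 + m - 2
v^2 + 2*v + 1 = (v + 1)^2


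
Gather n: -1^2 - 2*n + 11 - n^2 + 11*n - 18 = -n^2 + 9*n - 8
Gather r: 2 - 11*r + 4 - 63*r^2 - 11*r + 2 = -63*r^2 - 22*r + 8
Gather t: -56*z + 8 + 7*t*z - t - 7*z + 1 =t*(7*z - 1) - 63*z + 9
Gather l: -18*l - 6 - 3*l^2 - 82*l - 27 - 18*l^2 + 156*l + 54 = -21*l^2 + 56*l + 21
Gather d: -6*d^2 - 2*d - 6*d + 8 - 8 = -6*d^2 - 8*d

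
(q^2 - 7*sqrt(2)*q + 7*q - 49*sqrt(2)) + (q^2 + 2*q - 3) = 2*q^2 - 7*sqrt(2)*q + 9*q - 49*sqrt(2) - 3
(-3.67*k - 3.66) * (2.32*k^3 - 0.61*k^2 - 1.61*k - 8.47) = -8.5144*k^4 - 6.2525*k^3 + 8.1413*k^2 + 36.9775*k + 31.0002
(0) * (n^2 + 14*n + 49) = 0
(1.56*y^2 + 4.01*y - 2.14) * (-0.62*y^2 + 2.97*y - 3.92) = -0.9672*y^4 + 2.147*y^3 + 7.1213*y^2 - 22.075*y + 8.3888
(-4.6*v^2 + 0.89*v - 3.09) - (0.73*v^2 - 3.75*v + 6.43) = -5.33*v^2 + 4.64*v - 9.52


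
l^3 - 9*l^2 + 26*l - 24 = (l - 4)*(l - 3)*(l - 2)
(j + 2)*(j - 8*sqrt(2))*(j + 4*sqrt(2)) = j^3 - 4*sqrt(2)*j^2 + 2*j^2 - 64*j - 8*sqrt(2)*j - 128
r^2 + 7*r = r*(r + 7)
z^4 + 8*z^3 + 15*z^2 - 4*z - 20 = (z - 1)*(z + 2)^2*(z + 5)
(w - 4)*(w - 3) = w^2 - 7*w + 12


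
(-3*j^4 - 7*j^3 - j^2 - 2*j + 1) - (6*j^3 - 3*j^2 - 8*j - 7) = -3*j^4 - 13*j^3 + 2*j^2 + 6*j + 8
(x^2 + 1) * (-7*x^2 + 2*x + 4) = -7*x^4 + 2*x^3 - 3*x^2 + 2*x + 4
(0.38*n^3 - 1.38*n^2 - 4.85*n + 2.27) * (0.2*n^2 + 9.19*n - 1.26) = 0.076*n^5 + 3.2162*n^4 - 14.131*n^3 - 42.3787*n^2 + 26.9723*n - 2.8602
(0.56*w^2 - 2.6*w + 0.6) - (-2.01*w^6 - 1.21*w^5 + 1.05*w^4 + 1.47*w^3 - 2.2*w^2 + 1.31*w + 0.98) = 2.01*w^6 + 1.21*w^5 - 1.05*w^4 - 1.47*w^3 + 2.76*w^2 - 3.91*w - 0.38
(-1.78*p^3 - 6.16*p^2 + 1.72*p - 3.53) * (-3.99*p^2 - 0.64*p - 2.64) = 7.1022*p^5 + 25.7176*p^4 + 1.7788*p^3 + 29.2463*p^2 - 2.2816*p + 9.3192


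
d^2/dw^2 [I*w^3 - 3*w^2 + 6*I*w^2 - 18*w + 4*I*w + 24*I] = 6*I*w - 6 + 12*I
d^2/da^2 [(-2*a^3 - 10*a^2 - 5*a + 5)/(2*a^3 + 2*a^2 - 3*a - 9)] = 8*(-8*a^6 - 24*a^5 - 84*a^4 - 316*a^3 - 318*a^2 - 144*a - 135)/(8*a^9 + 24*a^8 - 12*a^7 - 172*a^6 - 198*a^5 + 270*a^4 + 783*a^3 + 243*a^2 - 729*a - 729)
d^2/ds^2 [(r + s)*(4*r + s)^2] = 18*r + 6*s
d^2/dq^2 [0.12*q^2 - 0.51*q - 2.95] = 0.240000000000000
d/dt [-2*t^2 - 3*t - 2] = -4*t - 3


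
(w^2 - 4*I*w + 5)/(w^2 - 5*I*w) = (w + I)/w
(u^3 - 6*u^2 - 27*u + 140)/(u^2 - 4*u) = u - 2 - 35/u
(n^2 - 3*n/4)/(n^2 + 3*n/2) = (4*n - 3)/(2*(2*n + 3))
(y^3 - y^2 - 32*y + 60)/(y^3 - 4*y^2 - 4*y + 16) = (y^2 + y - 30)/(y^2 - 2*y - 8)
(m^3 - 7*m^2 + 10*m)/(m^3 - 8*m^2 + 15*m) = (m - 2)/(m - 3)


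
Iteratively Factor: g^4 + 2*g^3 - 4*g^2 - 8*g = (g + 2)*(g^3 - 4*g) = (g + 2)^2*(g^2 - 2*g) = (g - 2)*(g + 2)^2*(g)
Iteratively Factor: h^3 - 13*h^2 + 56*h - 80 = (h - 5)*(h^2 - 8*h + 16) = (h - 5)*(h - 4)*(h - 4)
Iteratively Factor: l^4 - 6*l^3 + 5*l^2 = (l - 5)*(l^3 - l^2) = l*(l - 5)*(l^2 - l) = l*(l - 5)*(l - 1)*(l)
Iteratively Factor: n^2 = (n)*(n)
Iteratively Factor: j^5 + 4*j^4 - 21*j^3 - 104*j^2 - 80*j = (j + 4)*(j^4 - 21*j^2 - 20*j) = (j + 4)^2*(j^3 - 4*j^2 - 5*j) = (j - 5)*(j + 4)^2*(j^2 + j) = (j - 5)*(j + 1)*(j + 4)^2*(j)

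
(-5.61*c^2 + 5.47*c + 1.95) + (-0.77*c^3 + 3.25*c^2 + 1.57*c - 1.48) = -0.77*c^3 - 2.36*c^2 + 7.04*c + 0.47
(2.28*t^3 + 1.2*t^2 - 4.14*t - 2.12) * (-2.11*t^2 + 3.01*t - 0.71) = -4.8108*t^5 + 4.3308*t^4 + 10.7286*t^3 - 8.8402*t^2 - 3.4418*t + 1.5052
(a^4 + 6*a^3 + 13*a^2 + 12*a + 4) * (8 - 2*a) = -2*a^5 - 4*a^4 + 22*a^3 + 80*a^2 + 88*a + 32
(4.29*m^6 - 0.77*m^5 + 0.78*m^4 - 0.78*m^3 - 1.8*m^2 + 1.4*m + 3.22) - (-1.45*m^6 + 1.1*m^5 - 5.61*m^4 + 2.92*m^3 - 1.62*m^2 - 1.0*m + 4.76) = 5.74*m^6 - 1.87*m^5 + 6.39*m^4 - 3.7*m^3 - 0.18*m^2 + 2.4*m - 1.54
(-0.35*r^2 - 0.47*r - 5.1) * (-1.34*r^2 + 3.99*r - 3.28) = 0.469*r^4 - 0.7667*r^3 + 6.1067*r^2 - 18.8074*r + 16.728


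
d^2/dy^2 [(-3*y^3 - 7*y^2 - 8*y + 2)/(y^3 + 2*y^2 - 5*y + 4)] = 2*(-y^6 - 69*y^5 - 69*y^4 + 35*y^3 + 534*y^2 - 36*y - 238)/(y^9 + 6*y^8 - 3*y^7 - 40*y^6 + 63*y^5 + 78*y^4 - 317*y^3 + 396*y^2 - 240*y + 64)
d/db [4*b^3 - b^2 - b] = 12*b^2 - 2*b - 1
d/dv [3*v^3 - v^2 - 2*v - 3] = 9*v^2 - 2*v - 2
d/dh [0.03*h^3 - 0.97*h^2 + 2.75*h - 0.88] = 0.09*h^2 - 1.94*h + 2.75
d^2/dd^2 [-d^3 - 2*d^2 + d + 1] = -6*d - 4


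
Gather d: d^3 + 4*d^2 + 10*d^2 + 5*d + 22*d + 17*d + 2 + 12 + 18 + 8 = d^3 + 14*d^2 + 44*d + 40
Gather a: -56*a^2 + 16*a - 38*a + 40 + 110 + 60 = -56*a^2 - 22*a + 210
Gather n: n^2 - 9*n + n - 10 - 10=n^2 - 8*n - 20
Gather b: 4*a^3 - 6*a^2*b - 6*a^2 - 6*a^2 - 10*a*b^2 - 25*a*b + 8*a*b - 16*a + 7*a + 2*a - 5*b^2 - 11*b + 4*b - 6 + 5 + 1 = 4*a^3 - 12*a^2 - 7*a + b^2*(-10*a - 5) + b*(-6*a^2 - 17*a - 7)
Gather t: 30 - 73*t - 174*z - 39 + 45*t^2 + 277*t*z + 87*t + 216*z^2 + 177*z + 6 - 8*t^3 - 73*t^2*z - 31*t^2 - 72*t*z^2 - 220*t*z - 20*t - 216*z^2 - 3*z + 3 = -8*t^3 + t^2*(14 - 73*z) + t*(-72*z^2 + 57*z - 6)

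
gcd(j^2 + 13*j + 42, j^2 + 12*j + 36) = j + 6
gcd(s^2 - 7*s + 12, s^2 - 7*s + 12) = s^2 - 7*s + 12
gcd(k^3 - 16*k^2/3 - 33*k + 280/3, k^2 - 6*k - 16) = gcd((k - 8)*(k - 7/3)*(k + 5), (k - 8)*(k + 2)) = k - 8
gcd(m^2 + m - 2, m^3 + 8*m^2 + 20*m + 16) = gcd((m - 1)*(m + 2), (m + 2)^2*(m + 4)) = m + 2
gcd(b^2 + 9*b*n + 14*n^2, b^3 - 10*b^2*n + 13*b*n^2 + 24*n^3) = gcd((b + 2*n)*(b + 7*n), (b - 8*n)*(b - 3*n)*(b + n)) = 1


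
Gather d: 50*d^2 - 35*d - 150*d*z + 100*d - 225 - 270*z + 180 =50*d^2 + d*(65 - 150*z) - 270*z - 45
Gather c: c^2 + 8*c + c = c^2 + 9*c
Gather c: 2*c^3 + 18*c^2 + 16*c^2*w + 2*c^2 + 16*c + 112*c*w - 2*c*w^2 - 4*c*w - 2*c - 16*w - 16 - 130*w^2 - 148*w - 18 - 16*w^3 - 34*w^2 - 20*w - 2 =2*c^3 + c^2*(16*w + 20) + c*(-2*w^2 + 108*w + 14) - 16*w^3 - 164*w^2 - 184*w - 36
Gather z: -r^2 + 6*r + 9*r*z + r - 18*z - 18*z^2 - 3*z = -r^2 + 7*r - 18*z^2 + z*(9*r - 21)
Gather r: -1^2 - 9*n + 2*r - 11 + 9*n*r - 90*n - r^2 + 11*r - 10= -99*n - r^2 + r*(9*n + 13) - 22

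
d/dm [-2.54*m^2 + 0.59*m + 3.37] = 0.59 - 5.08*m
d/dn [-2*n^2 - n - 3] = -4*n - 1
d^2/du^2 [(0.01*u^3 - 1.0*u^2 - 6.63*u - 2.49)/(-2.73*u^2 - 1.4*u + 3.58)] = (1.11022302462516e-16*u^5 - 2.8421709430404e-14*u^4 + 90.946786*u^3 + 170.287446*u^2 + 445.117548*u + 150.524252)/(20.346417*u^6 + 31.30218*u^5 - 63.991746*u^4 - 79.35256*u^3 + 83.915916*u^2 + 53.82888*u - 45.882712)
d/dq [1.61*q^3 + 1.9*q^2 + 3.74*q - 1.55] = 4.83*q^2 + 3.8*q + 3.74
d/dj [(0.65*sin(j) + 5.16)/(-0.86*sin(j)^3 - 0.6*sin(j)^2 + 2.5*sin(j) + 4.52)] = (1.118*sin(j)^3 + 13.7028*sin(j)^2 + 6.192*sin(j) - 9.962)*cos(j)/(0.7396*sin(j)^6 + 1.032*sin(j)^5 - 3.94*sin(j)^4 - 10.7744*sin(j)^3 + 0.826000000000001*sin(j)^2 + 22.6*sin(j) + 20.4304)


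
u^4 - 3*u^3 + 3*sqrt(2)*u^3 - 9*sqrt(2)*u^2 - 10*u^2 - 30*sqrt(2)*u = u*(u - 5)*(u + 2)*(u + 3*sqrt(2))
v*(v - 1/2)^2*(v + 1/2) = v^4 - v^3/2 - v^2/4 + v/8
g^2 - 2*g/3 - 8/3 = (g - 2)*(g + 4/3)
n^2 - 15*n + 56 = (n - 8)*(n - 7)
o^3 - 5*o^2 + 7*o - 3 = (o - 3)*(o - 1)^2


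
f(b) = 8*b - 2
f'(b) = 8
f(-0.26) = -4.08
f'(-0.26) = 8.00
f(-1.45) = -13.60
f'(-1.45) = 8.00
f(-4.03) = -34.24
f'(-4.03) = 8.00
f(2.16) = 15.28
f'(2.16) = 8.00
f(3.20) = 23.60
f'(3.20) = 8.00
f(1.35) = 8.80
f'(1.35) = 8.00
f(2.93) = 21.44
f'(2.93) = 8.00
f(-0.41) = -5.28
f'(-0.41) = 8.00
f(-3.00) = -26.00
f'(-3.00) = 8.00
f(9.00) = 70.00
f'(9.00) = 8.00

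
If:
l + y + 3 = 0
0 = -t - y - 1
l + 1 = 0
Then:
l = -1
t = 1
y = -2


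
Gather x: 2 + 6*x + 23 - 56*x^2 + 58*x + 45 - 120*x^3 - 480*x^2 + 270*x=-120*x^3 - 536*x^2 + 334*x + 70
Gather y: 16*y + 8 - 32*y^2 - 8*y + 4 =-32*y^2 + 8*y + 12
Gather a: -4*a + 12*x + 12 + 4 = -4*a + 12*x + 16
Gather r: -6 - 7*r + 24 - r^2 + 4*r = -r^2 - 3*r + 18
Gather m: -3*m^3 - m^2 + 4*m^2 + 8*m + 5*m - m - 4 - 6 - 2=-3*m^3 + 3*m^2 + 12*m - 12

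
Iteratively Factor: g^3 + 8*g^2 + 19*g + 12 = (g + 1)*(g^2 + 7*g + 12) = (g + 1)*(g + 3)*(g + 4)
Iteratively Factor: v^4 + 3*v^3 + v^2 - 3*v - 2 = (v - 1)*(v^3 + 4*v^2 + 5*v + 2) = (v - 1)*(v + 1)*(v^2 + 3*v + 2) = (v - 1)*(v + 1)*(v + 2)*(v + 1)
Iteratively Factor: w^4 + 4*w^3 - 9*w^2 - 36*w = (w - 3)*(w^3 + 7*w^2 + 12*w) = (w - 3)*(w + 3)*(w^2 + 4*w) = (w - 3)*(w + 3)*(w + 4)*(w)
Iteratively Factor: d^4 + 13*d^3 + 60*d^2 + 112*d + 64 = (d + 4)*(d^3 + 9*d^2 + 24*d + 16) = (d + 4)^2*(d^2 + 5*d + 4) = (d + 4)^3*(d + 1)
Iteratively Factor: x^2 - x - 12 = (x - 4)*(x + 3)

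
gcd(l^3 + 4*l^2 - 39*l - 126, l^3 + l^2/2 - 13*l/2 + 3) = l + 3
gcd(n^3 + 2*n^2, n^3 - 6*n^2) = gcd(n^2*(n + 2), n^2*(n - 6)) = n^2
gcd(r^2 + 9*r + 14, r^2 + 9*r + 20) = 1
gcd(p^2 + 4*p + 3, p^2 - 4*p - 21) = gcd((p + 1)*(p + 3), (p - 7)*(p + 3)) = p + 3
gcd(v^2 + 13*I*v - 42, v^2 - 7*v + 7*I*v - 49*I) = v + 7*I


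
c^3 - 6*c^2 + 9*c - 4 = (c - 4)*(c - 1)^2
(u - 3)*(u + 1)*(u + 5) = u^3 + 3*u^2 - 13*u - 15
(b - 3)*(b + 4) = b^2 + b - 12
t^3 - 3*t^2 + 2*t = t*(t - 2)*(t - 1)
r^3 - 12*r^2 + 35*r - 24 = (r - 8)*(r - 3)*(r - 1)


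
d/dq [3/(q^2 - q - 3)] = 3*(1 - 2*q)/(-q^2 + q + 3)^2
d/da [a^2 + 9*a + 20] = 2*a + 9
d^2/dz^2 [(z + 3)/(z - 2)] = 10/(z - 2)^3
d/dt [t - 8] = 1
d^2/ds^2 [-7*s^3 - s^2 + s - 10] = -42*s - 2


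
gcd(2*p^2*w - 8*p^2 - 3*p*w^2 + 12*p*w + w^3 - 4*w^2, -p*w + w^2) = p - w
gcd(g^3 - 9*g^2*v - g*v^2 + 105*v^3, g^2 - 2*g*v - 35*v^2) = -g + 7*v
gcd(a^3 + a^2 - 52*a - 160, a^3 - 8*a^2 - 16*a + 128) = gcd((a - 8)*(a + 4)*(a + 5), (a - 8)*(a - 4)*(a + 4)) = a^2 - 4*a - 32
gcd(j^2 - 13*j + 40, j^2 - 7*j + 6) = 1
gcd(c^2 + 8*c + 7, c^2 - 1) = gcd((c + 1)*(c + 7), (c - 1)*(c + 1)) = c + 1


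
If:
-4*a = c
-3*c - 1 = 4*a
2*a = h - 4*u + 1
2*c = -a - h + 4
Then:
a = 1/8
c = -1/2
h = 39/8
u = 45/32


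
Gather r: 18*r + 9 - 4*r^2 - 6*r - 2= -4*r^2 + 12*r + 7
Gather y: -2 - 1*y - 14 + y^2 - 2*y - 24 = y^2 - 3*y - 40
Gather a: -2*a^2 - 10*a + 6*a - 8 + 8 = -2*a^2 - 4*a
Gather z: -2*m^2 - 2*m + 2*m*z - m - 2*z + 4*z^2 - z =-2*m^2 - 3*m + 4*z^2 + z*(2*m - 3)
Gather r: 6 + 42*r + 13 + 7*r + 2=49*r + 21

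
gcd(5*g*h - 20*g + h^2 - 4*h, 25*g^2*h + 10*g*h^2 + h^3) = 5*g + h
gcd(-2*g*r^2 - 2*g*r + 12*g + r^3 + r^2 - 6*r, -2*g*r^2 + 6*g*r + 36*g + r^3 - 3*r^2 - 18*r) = -2*g*r - 6*g + r^2 + 3*r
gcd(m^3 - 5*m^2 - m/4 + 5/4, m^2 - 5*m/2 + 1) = m - 1/2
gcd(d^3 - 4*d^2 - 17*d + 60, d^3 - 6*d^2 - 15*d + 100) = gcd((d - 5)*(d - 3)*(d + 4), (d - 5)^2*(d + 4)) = d^2 - d - 20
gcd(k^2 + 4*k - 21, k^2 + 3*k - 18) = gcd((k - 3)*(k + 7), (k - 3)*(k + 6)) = k - 3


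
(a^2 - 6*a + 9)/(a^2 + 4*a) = (a^2 - 6*a + 9)/(a*(a + 4))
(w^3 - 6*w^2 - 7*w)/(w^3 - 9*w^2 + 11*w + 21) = w/(w - 3)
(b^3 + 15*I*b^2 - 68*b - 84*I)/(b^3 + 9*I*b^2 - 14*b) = (b + 6*I)/b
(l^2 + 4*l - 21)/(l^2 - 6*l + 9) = (l + 7)/(l - 3)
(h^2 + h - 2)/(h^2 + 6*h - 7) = (h + 2)/(h + 7)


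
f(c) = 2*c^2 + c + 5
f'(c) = 4*c + 1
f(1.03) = 8.15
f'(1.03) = 5.12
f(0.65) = 6.50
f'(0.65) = 3.60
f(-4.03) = 33.45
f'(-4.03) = -15.12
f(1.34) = 9.93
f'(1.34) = 6.36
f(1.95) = 14.56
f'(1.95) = 8.80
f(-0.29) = 4.88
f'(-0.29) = -0.16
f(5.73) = 76.40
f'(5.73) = 23.92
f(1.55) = 11.36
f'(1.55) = 7.20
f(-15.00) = 440.00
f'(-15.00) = -59.00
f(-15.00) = 440.00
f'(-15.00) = -59.00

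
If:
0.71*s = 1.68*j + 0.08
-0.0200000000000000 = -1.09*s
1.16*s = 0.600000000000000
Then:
No Solution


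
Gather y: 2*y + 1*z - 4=2*y + z - 4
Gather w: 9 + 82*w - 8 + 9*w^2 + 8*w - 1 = 9*w^2 + 90*w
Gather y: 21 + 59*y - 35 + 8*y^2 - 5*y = 8*y^2 + 54*y - 14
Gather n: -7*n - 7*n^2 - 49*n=-7*n^2 - 56*n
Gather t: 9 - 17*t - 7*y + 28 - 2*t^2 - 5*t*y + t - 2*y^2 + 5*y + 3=-2*t^2 + t*(-5*y - 16) - 2*y^2 - 2*y + 40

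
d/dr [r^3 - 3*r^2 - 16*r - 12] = 3*r^2 - 6*r - 16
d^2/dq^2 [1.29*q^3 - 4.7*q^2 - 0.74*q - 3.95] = 7.74*q - 9.4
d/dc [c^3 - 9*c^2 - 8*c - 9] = 3*c^2 - 18*c - 8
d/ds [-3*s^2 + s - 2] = 1 - 6*s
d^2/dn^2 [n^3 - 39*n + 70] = 6*n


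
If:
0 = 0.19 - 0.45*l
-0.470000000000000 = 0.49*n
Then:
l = 0.42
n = -0.96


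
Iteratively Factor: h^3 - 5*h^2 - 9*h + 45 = (h - 3)*(h^2 - 2*h - 15) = (h - 3)*(h + 3)*(h - 5)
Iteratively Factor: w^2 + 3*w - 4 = (w + 4)*(w - 1)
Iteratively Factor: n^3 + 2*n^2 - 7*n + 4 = (n + 4)*(n^2 - 2*n + 1) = (n - 1)*(n + 4)*(n - 1)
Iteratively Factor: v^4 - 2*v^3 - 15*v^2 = (v + 3)*(v^3 - 5*v^2) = v*(v + 3)*(v^2 - 5*v) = v*(v - 5)*(v + 3)*(v)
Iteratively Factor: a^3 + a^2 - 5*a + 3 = (a + 3)*(a^2 - 2*a + 1) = (a - 1)*(a + 3)*(a - 1)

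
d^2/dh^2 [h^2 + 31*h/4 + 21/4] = 2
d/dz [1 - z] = -1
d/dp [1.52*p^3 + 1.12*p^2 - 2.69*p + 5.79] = 4.56*p^2 + 2.24*p - 2.69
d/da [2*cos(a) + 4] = -2*sin(a)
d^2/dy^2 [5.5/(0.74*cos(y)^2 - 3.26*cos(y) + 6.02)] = (-12.0472*(1 - cos(y)^2)^2 + 39.8046*cos(y)^3 + 33.5302*cos(y)^2 - 187.5478*cos(y) + 79.948)/(0.74*cos(y)^2 - 3.26*cos(y) + 6.02)^3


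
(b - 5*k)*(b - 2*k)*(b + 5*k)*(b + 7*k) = b^4 + 5*b^3*k - 39*b^2*k^2 - 125*b*k^3 + 350*k^4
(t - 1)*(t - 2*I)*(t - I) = t^3 - t^2 - 3*I*t^2 - 2*t + 3*I*t + 2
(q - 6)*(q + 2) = q^2 - 4*q - 12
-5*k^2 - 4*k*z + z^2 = (-5*k + z)*(k + z)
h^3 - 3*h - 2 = (h - 2)*(h + 1)^2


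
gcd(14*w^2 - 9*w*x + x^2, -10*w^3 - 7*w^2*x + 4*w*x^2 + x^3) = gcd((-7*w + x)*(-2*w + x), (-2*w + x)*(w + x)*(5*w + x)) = -2*w + x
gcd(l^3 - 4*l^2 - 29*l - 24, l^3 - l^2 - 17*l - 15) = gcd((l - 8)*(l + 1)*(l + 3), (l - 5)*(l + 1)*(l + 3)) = l^2 + 4*l + 3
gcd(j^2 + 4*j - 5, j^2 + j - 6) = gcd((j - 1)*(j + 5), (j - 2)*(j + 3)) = 1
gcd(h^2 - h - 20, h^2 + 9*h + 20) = h + 4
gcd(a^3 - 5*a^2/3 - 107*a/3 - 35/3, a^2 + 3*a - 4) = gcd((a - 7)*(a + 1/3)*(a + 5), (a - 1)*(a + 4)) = 1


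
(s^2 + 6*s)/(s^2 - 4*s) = (s + 6)/(s - 4)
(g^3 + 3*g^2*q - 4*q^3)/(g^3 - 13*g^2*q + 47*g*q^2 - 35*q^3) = (g^2 + 4*g*q + 4*q^2)/(g^2 - 12*g*q + 35*q^2)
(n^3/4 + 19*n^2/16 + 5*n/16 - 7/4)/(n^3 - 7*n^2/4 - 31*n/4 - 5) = (-4*n^3 - 19*n^2 - 5*n + 28)/(4*(-4*n^3 + 7*n^2 + 31*n + 20))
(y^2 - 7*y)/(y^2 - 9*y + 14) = y/(y - 2)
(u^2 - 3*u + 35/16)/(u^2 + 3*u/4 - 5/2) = (u - 7/4)/(u + 2)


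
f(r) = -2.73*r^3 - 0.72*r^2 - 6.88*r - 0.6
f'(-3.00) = -76.27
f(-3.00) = 87.27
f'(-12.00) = -1168.96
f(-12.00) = 4695.72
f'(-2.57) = -57.27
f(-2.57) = 58.67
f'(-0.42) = -7.72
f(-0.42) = 2.36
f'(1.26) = -21.70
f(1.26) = -15.87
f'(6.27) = -337.88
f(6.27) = -744.97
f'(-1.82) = -31.39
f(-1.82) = 25.99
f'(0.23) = -7.64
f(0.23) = -2.25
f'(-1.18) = -16.58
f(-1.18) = 11.00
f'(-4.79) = -187.89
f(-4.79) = 315.87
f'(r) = -8.19*r^2 - 1.44*r - 6.88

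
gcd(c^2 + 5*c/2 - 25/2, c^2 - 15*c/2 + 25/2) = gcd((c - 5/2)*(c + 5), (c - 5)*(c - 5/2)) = c - 5/2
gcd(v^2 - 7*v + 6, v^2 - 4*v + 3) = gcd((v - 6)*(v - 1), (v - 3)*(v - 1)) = v - 1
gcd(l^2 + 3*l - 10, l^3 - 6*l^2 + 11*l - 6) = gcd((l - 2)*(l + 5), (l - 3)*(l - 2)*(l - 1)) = l - 2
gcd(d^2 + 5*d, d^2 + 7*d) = d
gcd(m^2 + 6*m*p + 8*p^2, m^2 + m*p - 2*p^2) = m + 2*p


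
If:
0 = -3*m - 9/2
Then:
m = -3/2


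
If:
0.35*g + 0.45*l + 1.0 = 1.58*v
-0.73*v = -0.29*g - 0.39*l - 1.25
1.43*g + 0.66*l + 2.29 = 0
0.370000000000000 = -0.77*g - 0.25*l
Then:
No Solution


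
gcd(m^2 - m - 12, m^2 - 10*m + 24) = m - 4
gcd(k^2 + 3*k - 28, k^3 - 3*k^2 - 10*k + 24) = k - 4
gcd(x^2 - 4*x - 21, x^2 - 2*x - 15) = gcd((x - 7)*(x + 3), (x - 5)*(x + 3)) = x + 3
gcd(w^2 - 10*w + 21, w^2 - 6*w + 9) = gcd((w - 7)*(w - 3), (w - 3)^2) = w - 3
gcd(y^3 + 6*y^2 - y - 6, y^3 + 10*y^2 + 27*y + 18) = y^2 + 7*y + 6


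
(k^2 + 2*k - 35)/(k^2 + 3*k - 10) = (k^2 + 2*k - 35)/(k^2 + 3*k - 10)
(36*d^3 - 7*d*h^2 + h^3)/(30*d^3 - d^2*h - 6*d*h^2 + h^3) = (6*d - h)/(5*d - h)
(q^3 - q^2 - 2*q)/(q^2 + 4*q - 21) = q*(q^2 - q - 2)/(q^2 + 4*q - 21)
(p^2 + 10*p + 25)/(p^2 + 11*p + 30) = (p + 5)/(p + 6)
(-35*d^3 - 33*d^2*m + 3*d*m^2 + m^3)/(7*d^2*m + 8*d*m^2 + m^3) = (-5*d + m)/m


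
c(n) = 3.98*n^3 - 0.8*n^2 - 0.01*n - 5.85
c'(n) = 11.94*n^2 - 1.6*n - 0.01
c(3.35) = 134.77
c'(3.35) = 128.63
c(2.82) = 77.01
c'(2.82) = 90.43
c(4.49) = 338.24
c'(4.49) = 233.52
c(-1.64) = -25.54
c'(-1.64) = 34.73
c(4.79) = 413.16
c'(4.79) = 266.28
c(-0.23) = -5.94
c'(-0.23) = 0.99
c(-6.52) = -1142.92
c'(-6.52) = 518.00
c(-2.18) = -50.86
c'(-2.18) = 60.22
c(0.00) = -5.85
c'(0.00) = -0.01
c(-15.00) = -13618.20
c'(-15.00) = 2710.49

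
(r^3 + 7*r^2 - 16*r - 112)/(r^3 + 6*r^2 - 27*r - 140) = (r - 4)/(r - 5)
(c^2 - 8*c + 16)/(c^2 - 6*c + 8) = (c - 4)/(c - 2)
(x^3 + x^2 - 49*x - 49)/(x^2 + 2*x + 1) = (x^2 - 49)/(x + 1)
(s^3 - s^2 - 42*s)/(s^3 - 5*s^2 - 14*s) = (s + 6)/(s + 2)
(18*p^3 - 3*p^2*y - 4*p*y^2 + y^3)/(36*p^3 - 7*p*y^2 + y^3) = (-3*p + y)/(-6*p + y)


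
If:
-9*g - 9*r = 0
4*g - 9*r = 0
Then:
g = 0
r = 0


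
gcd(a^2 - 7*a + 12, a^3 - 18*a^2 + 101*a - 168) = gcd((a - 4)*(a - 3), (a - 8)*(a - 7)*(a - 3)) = a - 3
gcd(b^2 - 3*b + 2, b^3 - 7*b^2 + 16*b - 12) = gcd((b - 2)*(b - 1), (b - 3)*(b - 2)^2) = b - 2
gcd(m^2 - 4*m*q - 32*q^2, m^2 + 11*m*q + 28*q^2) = m + 4*q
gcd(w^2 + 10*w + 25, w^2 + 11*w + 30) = w + 5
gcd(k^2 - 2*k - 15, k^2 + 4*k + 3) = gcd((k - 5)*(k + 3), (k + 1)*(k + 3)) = k + 3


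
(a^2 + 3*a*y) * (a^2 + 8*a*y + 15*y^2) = a^4 + 11*a^3*y + 39*a^2*y^2 + 45*a*y^3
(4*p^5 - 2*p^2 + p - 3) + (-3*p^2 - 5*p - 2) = 4*p^5 - 5*p^2 - 4*p - 5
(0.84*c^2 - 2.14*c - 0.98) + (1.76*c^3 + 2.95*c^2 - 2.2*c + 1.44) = 1.76*c^3 + 3.79*c^2 - 4.34*c + 0.46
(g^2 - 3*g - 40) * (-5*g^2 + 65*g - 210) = -5*g^4 + 80*g^3 - 205*g^2 - 1970*g + 8400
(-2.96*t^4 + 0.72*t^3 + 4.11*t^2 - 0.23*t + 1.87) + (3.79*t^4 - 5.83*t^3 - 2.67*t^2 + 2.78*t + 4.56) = 0.83*t^4 - 5.11*t^3 + 1.44*t^2 + 2.55*t + 6.43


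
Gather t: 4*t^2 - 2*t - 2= 4*t^2 - 2*t - 2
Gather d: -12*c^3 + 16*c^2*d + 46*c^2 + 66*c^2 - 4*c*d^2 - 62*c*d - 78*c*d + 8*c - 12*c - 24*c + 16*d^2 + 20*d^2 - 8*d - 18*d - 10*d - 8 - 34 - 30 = -12*c^3 + 112*c^2 - 28*c + d^2*(36 - 4*c) + d*(16*c^2 - 140*c - 36) - 72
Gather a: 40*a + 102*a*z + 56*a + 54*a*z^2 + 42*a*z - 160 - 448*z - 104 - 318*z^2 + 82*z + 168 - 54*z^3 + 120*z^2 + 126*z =a*(54*z^2 + 144*z + 96) - 54*z^3 - 198*z^2 - 240*z - 96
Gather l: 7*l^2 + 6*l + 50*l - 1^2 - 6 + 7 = 7*l^2 + 56*l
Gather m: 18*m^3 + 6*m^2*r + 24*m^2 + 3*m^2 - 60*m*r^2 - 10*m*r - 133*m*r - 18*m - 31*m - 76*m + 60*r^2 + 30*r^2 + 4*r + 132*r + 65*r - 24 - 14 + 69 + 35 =18*m^3 + m^2*(6*r + 27) + m*(-60*r^2 - 143*r - 125) + 90*r^2 + 201*r + 66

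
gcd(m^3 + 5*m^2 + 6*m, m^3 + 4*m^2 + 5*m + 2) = m + 2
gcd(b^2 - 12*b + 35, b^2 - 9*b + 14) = b - 7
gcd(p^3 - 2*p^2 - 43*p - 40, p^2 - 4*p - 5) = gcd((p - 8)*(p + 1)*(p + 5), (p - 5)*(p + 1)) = p + 1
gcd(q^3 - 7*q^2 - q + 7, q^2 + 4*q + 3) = q + 1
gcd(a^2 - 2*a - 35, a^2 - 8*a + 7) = a - 7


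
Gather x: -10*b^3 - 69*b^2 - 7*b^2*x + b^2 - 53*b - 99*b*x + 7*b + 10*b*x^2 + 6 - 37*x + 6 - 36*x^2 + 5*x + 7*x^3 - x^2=-10*b^3 - 68*b^2 - 46*b + 7*x^3 + x^2*(10*b - 37) + x*(-7*b^2 - 99*b - 32) + 12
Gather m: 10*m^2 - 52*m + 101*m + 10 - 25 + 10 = 10*m^2 + 49*m - 5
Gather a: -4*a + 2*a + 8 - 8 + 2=2 - 2*a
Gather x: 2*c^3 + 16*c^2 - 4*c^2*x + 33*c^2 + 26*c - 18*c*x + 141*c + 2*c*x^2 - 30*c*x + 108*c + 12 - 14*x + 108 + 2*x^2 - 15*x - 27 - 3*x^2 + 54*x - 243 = 2*c^3 + 49*c^2 + 275*c + x^2*(2*c - 1) + x*(-4*c^2 - 48*c + 25) - 150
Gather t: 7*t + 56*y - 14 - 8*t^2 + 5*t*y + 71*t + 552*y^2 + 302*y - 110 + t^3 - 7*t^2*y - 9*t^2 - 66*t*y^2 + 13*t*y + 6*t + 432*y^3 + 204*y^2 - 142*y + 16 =t^3 + t^2*(-7*y - 17) + t*(-66*y^2 + 18*y + 84) + 432*y^3 + 756*y^2 + 216*y - 108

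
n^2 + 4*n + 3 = (n + 1)*(n + 3)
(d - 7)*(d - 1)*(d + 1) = d^3 - 7*d^2 - d + 7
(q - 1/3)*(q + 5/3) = q^2 + 4*q/3 - 5/9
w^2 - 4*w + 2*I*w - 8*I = (w - 4)*(w + 2*I)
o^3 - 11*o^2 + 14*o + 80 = (o - 8)*(o - 5)*(o + 2)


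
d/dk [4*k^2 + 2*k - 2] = 8*k + 2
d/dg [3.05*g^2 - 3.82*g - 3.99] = 6.1*g - 3.82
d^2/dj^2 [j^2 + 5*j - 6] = 2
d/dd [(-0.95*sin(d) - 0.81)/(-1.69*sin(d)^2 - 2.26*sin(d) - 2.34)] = (-1.6055*sin(d)^2 - 2.7378*sin(d) + 0.3924)*cos(d)/(2.8561*sin(d)^4 + 7.6388*sin(d)^3 + 13.0168*sin(d)^2 + 10.5768*sin(d) + 5.4756)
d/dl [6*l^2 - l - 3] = 12*l - 1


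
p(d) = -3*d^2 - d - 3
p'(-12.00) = 71.00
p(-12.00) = -423.00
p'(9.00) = -55.00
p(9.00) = -255.00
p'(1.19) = -8.14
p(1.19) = -8.44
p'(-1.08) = 5.48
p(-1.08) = -5.42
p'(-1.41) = 7.46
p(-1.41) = -7.55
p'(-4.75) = 27.50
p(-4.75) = -65.94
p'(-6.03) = 35.18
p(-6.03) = -106.05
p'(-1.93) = 10.58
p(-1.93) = -12.24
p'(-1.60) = 8.60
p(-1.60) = -9.08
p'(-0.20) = 0.20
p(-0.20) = -2.92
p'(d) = -6*d - 1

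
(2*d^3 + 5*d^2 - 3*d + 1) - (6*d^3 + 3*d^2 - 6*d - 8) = -4*d^3 + 2*d^2 + 3*d + 9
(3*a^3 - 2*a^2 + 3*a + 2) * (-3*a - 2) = -9*a^4 - 5*a^2 - 12*a - 4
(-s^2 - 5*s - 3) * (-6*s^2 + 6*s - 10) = 6*s^4 + 24*s^3 - 2*s^2 + 32*s + 30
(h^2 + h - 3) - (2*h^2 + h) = -h^2 - 3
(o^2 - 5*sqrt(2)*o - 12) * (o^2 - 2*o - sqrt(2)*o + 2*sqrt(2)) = o^4 - 6*sqrt(2)*o^3 - 2*o^3 - 2*o^2 + 12*sqrt(2)*o^2 + 4*o + 12*sqrt(2)*o - 24*sqrt(2)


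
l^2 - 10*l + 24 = (l - 6)*(l - 4)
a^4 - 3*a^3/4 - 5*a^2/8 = a^2*(a - 5/4)*(a + 1/2)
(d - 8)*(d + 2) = d^2 - 6*d - 16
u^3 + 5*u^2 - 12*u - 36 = (u - 3)*(u + 2)*(u + 6)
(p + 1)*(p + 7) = p^2 + 8*p + 7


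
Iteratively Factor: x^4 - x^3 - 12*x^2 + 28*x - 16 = (x + 4)*(x^3 - 5*x^2 + 8*x - 4) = (x - 2)*(x + 4)*(x^2 - 3*x + 2) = (x - 2)^2*(x + 4)*(x - 1)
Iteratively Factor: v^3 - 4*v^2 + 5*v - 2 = (v - 1)*(v^2 - 3*v + 2) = (v - 2)*(v - 1)*(v - 1)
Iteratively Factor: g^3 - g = (g)*(g^2 - 1) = g*(g + 1)*(g - 1)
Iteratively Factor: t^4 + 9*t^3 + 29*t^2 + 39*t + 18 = (t + 1)*(t^3 + 8*t^2 + 21*t + 18) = (t + 1)*(t + 3)*(t^2 + 5*t + 6) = (t + 1)*(t + 2)*(t + 3)*(t + 3)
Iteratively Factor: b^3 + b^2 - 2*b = (b - 1)*(b^2 + 2*b) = b*(b - 1)*(b + 2)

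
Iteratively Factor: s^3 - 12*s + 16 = (s - 2)*(s^2 + 2*s - 8) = (s - 2)*(s + 4)*(s - 2)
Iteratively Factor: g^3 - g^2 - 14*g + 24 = (g - 3)*(g^2 + 2*g - 8) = (g - 3)*(g + 4)*(g - 2)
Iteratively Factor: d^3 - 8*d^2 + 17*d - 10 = (d - 5)*(d^2 - 3*d + 2) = (d - 5)*(d - 2)*(d - 1)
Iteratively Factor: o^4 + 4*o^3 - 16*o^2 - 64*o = (o)*(o^3 + 4*o^2 - 16*o - 64) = o*(o - 4)*(o^2 + 8*o + 16) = o*(o - 4)*(o + 4)*(o + 4)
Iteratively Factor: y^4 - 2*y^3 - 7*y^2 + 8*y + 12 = (y - 2)*(y^3 - 7*y - 6) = (y - 2)*(y + 1)*(y^2 - y - 6) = (y - 2)*(y + 1)*(y + 2)*(y - 3)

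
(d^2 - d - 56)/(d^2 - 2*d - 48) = (d + 7)/(d + 6)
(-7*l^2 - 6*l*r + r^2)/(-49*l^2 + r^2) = (l + r)/(7*l + r)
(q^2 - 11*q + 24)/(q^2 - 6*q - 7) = (-q^2 + 11*q - 24)/(-q^2 + 6*q + 7)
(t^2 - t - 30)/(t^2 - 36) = (t + 5)/(t + 6)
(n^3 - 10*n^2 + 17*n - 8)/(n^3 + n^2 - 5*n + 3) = (n - 8)/(n + 3)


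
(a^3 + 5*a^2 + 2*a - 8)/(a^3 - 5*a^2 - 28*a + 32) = (a + 2)/(a - 8)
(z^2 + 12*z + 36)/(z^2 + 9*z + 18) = (z + 6)/(z + 3)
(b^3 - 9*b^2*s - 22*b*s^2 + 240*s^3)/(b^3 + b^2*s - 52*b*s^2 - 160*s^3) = (b - 6*s)/(b + 4*s)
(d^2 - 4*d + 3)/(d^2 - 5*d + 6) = (d - 1)/(d - 2)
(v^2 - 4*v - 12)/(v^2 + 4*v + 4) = (v - 6)/(v + 2)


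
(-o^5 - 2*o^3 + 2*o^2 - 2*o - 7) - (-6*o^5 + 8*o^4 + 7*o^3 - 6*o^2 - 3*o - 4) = 5*o^5 - 8*o^4 - 9*o^3 + 8*o^2 + o - 3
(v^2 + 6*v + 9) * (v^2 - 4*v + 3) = v^4 + 2*v^3 - 12*v^2 - 18*v + 27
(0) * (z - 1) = 0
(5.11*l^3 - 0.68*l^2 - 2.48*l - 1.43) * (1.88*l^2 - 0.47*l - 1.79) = 9.6068*l^5 - 3.6801*l^4 - 13.4897*l^3 - 0.3056*l^2 + 5.1113*l + 2.5597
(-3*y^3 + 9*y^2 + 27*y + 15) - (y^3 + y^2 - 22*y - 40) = -4*y^3 + 8*y^2 + 49*y + 55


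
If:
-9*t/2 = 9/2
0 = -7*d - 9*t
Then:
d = 9/7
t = -1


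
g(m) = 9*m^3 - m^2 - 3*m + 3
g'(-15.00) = 6102.00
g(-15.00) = -30552.00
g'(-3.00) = 246.00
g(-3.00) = -240.00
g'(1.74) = 75.27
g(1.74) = 42.16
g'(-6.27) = 1070.99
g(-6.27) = -2235.93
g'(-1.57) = 66.69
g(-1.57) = -29.58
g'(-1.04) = 28.28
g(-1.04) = -5.09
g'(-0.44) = 3.11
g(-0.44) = 3.36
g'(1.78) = 78.99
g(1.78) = 45.25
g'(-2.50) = 170.75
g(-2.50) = -136.38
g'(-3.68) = 370.00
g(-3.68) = -448.03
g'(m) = 27*m^2 - 2*m - 3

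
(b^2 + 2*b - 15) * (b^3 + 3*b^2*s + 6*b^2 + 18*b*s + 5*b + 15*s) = b^5 + 3*b^4*s + 8*b^4 + 24*b^3*s + 2*b^3 + 6*b^2*s - 80*b^2 - 240*b*s - 75*b - 225*s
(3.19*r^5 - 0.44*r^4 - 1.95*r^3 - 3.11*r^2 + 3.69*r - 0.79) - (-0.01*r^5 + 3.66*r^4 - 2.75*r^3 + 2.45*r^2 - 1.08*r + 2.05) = 3.2*r^5 - 4.1*r^4 + 0.8*r^3 - 5.56*r^2 + 4.77*r - 2.84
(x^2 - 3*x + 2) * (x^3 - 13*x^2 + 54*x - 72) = x^5 - 16*x^4 + 95*x^3 - 260*x^2 + 324*x - 144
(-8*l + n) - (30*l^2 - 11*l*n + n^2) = -30*l^2 + 11*l*n - 8*l - n^2 + n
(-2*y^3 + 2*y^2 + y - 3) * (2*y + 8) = -4*y^4 - 12*y^3 + 18*y^2 + 2*y - 24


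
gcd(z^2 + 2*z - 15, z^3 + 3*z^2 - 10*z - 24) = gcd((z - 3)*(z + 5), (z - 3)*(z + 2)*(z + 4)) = z - 3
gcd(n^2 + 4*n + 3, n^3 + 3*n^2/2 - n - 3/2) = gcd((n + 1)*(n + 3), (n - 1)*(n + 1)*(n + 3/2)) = n + 1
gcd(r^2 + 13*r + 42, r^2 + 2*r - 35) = r + 7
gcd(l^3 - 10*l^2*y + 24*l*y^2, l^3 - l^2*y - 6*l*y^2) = l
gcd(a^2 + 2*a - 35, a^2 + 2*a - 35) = a^2 + 2*a - 35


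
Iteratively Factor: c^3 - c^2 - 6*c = (c + 2)*(c^2 - 3*c) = (c - 3)*(c + 2)*(c)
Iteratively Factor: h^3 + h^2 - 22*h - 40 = (h + 4)*(h^2 - 3*h - 10) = (h - 5)*(h + 4)*(h + 2)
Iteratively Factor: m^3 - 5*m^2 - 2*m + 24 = (m + 2)*(m^2 - 7*m + 12) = (m - 3)*(m + 2)*(m - 4)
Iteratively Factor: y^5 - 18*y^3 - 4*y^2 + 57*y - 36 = (y + 3)*(y^4 - 3*y^3 - 9*y^2 + 23*y - 12) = (y - 1)*(y + 3)*(y^3 - 2*y^2 - 11*y + 12) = (y - 1)^2*(y + 3)*(y^2 - y - 12) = (y - 4)*(y - 1)^2*(y + 3)*(y + 3)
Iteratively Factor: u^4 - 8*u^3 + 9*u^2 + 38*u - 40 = (u - 5)*(u^3 - 3*u^2 - 6*u + 8) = (u - 5)*(u + 2)*(u^2 - 5*u + 4) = (u - 5)*(u - 1)*(u + 2)*(u - 4)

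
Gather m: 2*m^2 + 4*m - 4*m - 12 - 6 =2*m^2 - 18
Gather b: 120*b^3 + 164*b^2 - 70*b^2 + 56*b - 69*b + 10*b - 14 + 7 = 120*b^3 + 94*b^2 - 3*b - 7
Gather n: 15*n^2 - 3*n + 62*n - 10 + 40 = 15*n^2 + 59*n + 30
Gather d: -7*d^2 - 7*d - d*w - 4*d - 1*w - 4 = -7*d^2 + d*(-w - 11) - w - 4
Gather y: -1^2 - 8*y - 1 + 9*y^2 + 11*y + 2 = 9*y^2 + 3*y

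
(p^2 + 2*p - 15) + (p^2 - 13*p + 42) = 2*p^2 - 11*p + 27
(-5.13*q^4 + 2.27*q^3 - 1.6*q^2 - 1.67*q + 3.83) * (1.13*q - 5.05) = -5.7969*q^5 + 28.4716*q^4 - 13.2715*q^3 + 6.1929*q^2 + 12.7614*q - 19.3415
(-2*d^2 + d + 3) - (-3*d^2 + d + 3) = d^2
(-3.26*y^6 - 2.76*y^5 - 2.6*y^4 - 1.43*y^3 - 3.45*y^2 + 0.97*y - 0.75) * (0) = 0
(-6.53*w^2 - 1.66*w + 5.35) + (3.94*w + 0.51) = -6.53*w^2 + 2.28*w + 5.86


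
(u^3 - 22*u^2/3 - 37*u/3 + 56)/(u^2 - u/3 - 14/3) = (u^2 - 5*u - 24)/(u + 2)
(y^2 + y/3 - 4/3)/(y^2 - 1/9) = 3*(3*y^2 + y - 4)/(9*y^2 - 1)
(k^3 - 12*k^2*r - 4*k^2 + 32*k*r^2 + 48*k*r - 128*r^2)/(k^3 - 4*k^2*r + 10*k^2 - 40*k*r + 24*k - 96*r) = (k^2 - 8*k*r - 4*k + 32*r)/(k^2 + 10*k + 24)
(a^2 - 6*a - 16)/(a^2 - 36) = (a^2 - 6*a - 16)/(a^2 - 36)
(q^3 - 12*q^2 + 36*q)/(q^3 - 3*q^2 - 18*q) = (q - 6)/(q + 3)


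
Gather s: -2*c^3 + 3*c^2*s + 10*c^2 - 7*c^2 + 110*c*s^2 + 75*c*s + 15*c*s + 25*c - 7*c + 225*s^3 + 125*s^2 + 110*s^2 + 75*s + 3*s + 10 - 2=-2*c^3 + 3*c^2 + 18*c + 225*s^3 + s^2*(110*c + 235) + s*(3*c^2 + 90*c + 78) + 8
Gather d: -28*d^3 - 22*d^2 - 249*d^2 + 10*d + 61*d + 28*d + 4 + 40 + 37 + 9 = -28*d^3 - 271*d^2 + 99*d + 90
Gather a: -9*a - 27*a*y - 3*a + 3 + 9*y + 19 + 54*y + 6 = a*(-27*y - 12) + 63*y + 28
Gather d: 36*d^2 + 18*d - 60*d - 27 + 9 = 36*d^2 - 42*d - 18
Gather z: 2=2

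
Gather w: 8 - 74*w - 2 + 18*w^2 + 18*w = 18*w^2 - 56*w + 6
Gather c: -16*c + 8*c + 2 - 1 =1 - 8*c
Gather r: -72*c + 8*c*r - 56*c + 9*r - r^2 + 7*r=-128*c - r^2 + r*(8*c + 16)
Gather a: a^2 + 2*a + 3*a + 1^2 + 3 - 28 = a^2 + 5*a - 24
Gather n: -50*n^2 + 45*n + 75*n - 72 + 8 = -50*n^2 + 120*n - 64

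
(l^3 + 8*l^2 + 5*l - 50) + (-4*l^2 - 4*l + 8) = l^3 + 4*l^2 + l - 42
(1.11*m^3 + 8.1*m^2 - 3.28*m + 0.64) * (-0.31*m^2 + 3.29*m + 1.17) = -0.3441*m^5 + 1.1409*m^4 + 28.9645*m^3 - 1.5126*m^2 - 1.732*m + 0.7488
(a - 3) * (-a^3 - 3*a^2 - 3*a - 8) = -a^4 + 6*a^2 + a + 24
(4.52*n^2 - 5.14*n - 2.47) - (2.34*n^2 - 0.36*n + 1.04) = 2.18*n^2 - 4.78*n - 3.51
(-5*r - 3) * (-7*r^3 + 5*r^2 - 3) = 35*r^4 - 4*r^3 - 15*r^2 + 15*r + 9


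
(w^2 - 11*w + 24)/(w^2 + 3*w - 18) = (w - 8)/(w + 6)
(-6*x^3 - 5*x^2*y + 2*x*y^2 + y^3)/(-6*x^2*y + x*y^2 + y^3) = (x + y)/y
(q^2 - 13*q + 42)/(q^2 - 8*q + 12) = (q - 7)/(q - 2)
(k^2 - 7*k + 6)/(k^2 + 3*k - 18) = (k^2 - 7*k + 6)/(k^2 + 3*k - 18)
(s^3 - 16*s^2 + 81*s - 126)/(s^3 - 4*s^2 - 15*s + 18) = (s^2 - 10*s + 21)/(s^2 + 2*s - 3)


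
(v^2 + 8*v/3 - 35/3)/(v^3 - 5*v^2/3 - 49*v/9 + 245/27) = 9*(v + 5)/(9*v^2 + 6*v - 35)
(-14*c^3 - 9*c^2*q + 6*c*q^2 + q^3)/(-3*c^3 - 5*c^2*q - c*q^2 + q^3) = (-14*c^2 + 5*c*q + q^2)/(-3*c^2 - 2*c*q + q^2)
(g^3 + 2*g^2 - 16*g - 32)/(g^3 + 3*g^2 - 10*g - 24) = (g - 4)/(g - 3)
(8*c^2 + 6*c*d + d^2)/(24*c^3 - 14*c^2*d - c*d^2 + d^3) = (2*c + d)/(6*c^2 - 5*c*d + d^2)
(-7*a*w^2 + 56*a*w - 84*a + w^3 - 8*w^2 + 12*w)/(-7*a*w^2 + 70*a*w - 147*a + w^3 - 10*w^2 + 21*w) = (w^2 - 8*w + 12)/(w^2 - 10*w + 21)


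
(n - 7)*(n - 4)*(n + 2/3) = n^3 - 31*n^2/3 + 62*n/3 + 56/3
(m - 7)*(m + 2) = m^2 - 5*m - 14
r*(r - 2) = r^2 - 2*r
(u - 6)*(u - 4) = u^2 - 10*u + 24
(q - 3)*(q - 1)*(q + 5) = q^3 + q^2 - 17*q + 15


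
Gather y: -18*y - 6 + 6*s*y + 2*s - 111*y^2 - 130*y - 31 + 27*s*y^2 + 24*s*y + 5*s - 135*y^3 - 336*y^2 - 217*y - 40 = 7*s - 135*y^3 + y^2*(27*s - 447) + y*(30*s - 365) - 77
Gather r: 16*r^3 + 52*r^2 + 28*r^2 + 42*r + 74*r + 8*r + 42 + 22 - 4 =16*r^3 + 80*r^2 + 124*r + 60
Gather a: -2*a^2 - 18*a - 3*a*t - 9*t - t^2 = -2*a^2 + a*(-3*t - 18) - t^2 - 9*t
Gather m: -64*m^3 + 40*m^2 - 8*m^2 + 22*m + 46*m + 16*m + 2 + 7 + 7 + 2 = -64*m^3 + 32*m^2 + 84*m + 18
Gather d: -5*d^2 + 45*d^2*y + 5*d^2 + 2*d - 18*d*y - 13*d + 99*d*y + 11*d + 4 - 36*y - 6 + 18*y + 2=45*d^2*y + 81*d*y - 18*y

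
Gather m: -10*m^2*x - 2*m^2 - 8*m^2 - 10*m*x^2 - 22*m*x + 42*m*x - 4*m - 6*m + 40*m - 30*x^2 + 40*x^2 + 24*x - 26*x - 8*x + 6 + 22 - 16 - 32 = m^2*(-10*x - 10) + m*(-10*x^2 + 20*x + 30) + 10*x^2 - 10*x - 20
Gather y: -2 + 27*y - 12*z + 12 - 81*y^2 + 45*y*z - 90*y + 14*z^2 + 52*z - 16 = -81*y^2 + y*(45*z - 63) + 14*z^2 + 40*z - 6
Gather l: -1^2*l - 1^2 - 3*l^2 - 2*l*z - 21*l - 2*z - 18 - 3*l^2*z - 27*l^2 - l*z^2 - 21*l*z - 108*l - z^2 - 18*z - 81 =l^2*(-3*z - 30) + l*(-z^2 - 23*z - 130) - z^2 - 20*z - 100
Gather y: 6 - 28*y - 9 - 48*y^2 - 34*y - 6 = -48*y^2 - 62*y - 9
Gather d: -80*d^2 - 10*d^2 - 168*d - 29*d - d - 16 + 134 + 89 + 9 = -90*d^2 - 198*d + 216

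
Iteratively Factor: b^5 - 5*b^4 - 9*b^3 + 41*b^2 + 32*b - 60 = (b - 3)*(b^4 - 2*b^3 - 15*b^2 - 4*b + 20) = (b - 3)*(b - 1)*(b^3 - b^2 - 16*b - 20) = (b - 3)*(b - 1)*(b + 2)*(b^2 - 3*b - 10) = (b - 3)*(b - 1)*(b + 2)^2*(b - 5)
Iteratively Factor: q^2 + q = (q)*(q + 1)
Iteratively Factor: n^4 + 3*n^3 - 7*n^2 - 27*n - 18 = (n - 3)*(n^3 + 6*n^2 + 11*n + 6) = (n - 3)*(n + 2)*(n^2 + 4*n + 3) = (n - 3)*(n + 2)*(n + 3)*(n + 1)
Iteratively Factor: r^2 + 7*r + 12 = (r + 4)*(r + 3)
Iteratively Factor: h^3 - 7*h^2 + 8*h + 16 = (h - 4)*(h^2 - 3*h - 4) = (h - 4)^2*(h + 1)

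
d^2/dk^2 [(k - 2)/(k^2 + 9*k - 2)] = 2*((k - 2)*(2*k + 9)^2 - (3*k + 7)*(k^2 + 9*k - 2))/(k^2 + 9*k - 2)^3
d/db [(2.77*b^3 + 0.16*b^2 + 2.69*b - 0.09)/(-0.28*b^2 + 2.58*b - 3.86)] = (-0.7756*b^4 + 14.2932*b^3 - 30.9106*b^2 - 1.2856*b - 10.1512)/(0.0784*b^4 - 1.4448*b^3 + 8.818*b^2 - 19.9176*b + 14.8996)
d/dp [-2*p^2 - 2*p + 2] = -4*p - 2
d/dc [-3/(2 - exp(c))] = -3*exp(c)/(exp(c) - 2)^2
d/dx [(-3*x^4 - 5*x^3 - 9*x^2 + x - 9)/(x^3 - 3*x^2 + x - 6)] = 3*(-x^6 + 6*x^5 + 5*x^4 + 20*x^3 + 37*x^2 + 18*x + 1)/(x^6 - 6*x^5 + 11*x^4 - 18*x^3 + 37*x^2 - 12*x + 36)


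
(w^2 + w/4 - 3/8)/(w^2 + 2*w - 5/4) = (4*w + 3)/(2*(2*w + 5))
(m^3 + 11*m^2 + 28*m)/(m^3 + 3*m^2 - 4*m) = (m + 7)/(m - 1)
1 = 1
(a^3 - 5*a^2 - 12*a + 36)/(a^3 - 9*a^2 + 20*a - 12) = (a + 3)/(a - 1)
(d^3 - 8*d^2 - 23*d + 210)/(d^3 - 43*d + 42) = (d^2 - 2*d - 35)/(d^2 + 6*d - 7)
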